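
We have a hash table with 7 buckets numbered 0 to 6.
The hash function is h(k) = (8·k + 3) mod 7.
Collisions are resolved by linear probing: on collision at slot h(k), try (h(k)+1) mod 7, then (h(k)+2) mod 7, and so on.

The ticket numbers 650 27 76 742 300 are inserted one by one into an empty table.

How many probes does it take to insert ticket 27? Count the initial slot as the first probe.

2

650: h=2 => slot 2
27: h=2, probe 2,3 => slot 3
76: h=2, probe 2,3,4 => slot 4
742: h=3, probe 3,4,5 => slot 5
300: h=2, probe 2,3,4,5,6 => slot 6
Table: [—, —, 650, 27, 76, 742, 300]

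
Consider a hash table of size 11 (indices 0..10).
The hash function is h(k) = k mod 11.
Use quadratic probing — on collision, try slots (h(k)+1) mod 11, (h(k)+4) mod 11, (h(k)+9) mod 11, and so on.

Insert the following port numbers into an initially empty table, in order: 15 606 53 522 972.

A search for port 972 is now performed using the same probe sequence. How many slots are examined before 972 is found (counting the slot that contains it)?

3

Insert 15: h=4, slot 4 empty -> index 4.
Insert 606: h=1, slot 1 empty -> index 1.
Insert 53: h=9, slot 9 empty -> index 9.
Insert 522: h=5, slot 5 empty -> index 5.
Insert 972: h=4, slots 4,5 occupied -> index 8.
Table: [_, 606, _, _, 15, 522, _, _, 972, 53, _]
Lookup 972: h=4, probe 4,5,8 → found at 8.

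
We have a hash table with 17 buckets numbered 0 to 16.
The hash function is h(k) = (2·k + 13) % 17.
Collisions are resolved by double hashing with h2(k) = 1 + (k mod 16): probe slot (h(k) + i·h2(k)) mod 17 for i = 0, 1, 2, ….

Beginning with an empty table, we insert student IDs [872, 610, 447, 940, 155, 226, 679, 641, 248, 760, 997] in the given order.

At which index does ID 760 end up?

4

872 hashes to 6; slot 6 is free -> place at 6.
610 hashes to 9; slot 9 is free -> place at 9.
447 hashes to 6, h2=16; 6 taken -> place at 5.
940 hashes to 6, h2=13; 6 taken -> place at 2.
155 hashes to 0; slot 0 is free -> place at 0.
226 hashes to 6, h2=3; 6,9 taken -> place at 12.
679 hashes to 11; slot 11 is free -> place at 11.
641 hashes to 3; slot 3 is free -> place at 3.
248 hashes to 16; slot 16 is free -> place at 16.
760 hashes to 3, h2=9; 3,12 taken -> place at 4.
997 hashes to 1; slot 1 is free -> place at 1.
Table: [155, 997, 940, 641, 760, 447, 872, ∅, ∅, 610, ∅, 679, 226, ∅, ∅, ∅, 248]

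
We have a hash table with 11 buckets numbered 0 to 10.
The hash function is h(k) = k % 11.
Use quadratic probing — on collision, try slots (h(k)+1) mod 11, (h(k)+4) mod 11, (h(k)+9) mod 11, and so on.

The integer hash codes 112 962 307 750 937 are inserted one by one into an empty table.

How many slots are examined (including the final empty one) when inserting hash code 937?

Insert 112: h=2, slot 2 empty -> index 2.
Insert 962: h=5, slot 5 empty -> index 5.
Insert 307: h=10, slot 10 empty -> index 10.
Insert 750: h=2, slot 2 occupied -> index 3.
Insert 937: h=2, slots 2,3 occupied -> index 6.
Table: [-, -, 112, 750, -, 962, 937, -, -, -, 307]

3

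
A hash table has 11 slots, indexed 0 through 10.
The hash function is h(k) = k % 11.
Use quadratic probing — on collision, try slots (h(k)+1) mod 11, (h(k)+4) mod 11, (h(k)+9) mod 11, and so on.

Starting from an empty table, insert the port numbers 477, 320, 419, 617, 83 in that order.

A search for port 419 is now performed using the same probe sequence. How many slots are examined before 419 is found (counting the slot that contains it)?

2

477: h=4 -> slot 4
320: h=1 -> slot 1
419: h=1, probe 1,2 -> slot 2
617: h=1, probe 1,2,5 -> slot 5
83: h=6 -> slot 6
Table: [∅, 320, 419, ∅, 477, 617, 83, ∅, ∅, ∅, ∅]
Lookup 419: h=1, probe 1,2 → found at 2.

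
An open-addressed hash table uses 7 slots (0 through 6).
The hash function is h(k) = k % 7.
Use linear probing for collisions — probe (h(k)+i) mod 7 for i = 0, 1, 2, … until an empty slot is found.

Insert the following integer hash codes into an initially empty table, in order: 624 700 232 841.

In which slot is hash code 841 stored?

3

624: h=1 => slot 1
700: h=0 => slot 0
232: h=1, probe 1,2 => slot 2
841: h=1, probe 1,2,3 => slot 3
Table: [700, 624, 232, 841, _, _, _]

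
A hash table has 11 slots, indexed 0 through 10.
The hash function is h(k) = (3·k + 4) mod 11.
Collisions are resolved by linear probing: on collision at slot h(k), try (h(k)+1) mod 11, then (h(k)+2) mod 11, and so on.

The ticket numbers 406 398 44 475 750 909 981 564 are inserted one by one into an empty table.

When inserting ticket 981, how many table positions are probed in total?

7

406: h=1 -> slot 1
398: h=10 -> slot 10
44: h=4 -> slot 4
475: h=10, probe 10,0 -> slot 0
750: h=10, probe 10,0,1,2 -> slot 2
909: h=3 -> slot 3
981: h=10, probe 10,0,1,2,3,4,5 -> slot 5
564: h=2, probe 2,3,4,5,6 -> slot 6
Table: [475, 406, 750, 909, 44, 981, 564, ., ., ., 398]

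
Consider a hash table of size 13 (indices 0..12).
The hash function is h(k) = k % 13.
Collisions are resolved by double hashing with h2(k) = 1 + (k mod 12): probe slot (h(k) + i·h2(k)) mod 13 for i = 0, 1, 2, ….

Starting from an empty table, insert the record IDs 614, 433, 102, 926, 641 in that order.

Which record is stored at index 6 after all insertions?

614 hashes to 3; slot 3 is free -> place at 3.
433 hashes to 4; slot 4 is free -> place at 4.
102 hashes to 11; slot 11 is free -> place at 11.
926 hashes to 3, h2=3; 3 taken -> place at 6.
641 hashes to 4, h2=6; 4 taken -> place at 10.
Table: [∅, ∅, ∅, 614, 433, ∅, 926, ∅, ∅, ∅, 641, 102, ∅]

926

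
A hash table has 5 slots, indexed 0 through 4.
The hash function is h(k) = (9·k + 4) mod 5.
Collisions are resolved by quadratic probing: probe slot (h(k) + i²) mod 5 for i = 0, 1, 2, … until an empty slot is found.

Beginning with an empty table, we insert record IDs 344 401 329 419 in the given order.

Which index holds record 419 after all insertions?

Insert 344: h=0, slot 0 empty -> index 0.
Insert 401: h=3, slot 3 empty -> index 3.
Insert 329: h=0, slot 0 occupied -> index 1.
Insert 419: h=0, slots 0,1 occupied -> index 4.
Table: [344, 329, ., 401, 419]

4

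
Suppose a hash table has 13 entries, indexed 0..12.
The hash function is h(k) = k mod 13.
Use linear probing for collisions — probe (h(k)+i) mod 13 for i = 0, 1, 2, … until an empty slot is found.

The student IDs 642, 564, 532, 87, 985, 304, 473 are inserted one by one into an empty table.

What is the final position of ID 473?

Insert 642: h=5, slot 5 empty -> index 5.
Insert 564: h=5, slot 5 occupied -> index 6.
Insert 532: h=12, slot 12 empty -> index 12.
Insert 87: h=9, slot 9 empty -> index 9.
Insert 985: h=10, slot 10 empty -> index 10.
Insert 304: h=5, slots 5,6 occupied -> index 7.
Insert 473: h=5, slots 5,6,7 occupied -> index 8.
Table: [—, —, —, —, —, 642, 564, 304, 473, 87, 985, —, 532]

8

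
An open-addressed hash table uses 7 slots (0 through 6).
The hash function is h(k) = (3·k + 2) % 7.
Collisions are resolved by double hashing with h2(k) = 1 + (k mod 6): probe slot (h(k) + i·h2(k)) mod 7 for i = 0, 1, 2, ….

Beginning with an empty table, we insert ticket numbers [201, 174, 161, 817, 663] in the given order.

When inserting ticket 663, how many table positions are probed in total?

201: h=3 -> slot 3
174: h=6 -> slot 6
161: h=2 -> slot 2
817: h=3, h2=2, probe 3,5 -> slot 5
663: h=3, h2=4, probe 3,0 -> slot 0
Table: [663, —, 161, 201, —, 817, 174]

2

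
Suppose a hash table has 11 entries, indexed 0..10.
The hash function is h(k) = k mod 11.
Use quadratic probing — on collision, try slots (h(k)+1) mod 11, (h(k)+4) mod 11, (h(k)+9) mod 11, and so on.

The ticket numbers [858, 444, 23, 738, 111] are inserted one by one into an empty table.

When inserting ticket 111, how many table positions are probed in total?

858 hashes to 0; slot 0 is free => place at 0.
444 hashes to 4; slot 4 is free => place at 4.
23 hashes to 1; slot 1 is free => place at 1.
738 hashes to 1; 1 taken => place at 2.
111 hashes to 1; 1,2 taken => place at 5.
Table: [858, 23, 738, —, 444, 111, —, —, —, —, —]

3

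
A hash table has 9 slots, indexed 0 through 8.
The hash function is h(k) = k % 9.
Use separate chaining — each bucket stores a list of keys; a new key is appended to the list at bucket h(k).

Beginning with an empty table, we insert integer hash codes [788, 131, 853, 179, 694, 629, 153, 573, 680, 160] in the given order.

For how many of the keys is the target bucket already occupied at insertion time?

4

788 -> bucket 5
131 -> bucket 5 (collision)
853 -> bucket 7
179 -> bucket 8
694 -> bucket 1
629 -> bucket 8 (collision)
153 -> bucket 0
573 -> bucket 6
680 -> bucket 5 (collision)
160 -> bucket 7 (collision)
Final buckets:
0: 153
1: 694
2: _
3: _
4: _
5: 788 -> 131 -> 680
6: 573
7: 853 -> 160
8: 179 -> 629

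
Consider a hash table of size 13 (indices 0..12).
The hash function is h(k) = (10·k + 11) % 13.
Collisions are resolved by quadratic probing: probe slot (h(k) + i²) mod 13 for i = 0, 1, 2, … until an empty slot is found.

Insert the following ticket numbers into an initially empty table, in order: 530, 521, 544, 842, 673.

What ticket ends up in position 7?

530

530: h=7 => slot 7
521: h=8 => slot 8
544: h=4 => slot 4
842: h=7, probe 7,8,11 => slot 11
673: h=7, probe 7,8,11,3 => slot 3
Table: [_, _, _, 673, 544, _, _, 530, 521, _, _, 842, _]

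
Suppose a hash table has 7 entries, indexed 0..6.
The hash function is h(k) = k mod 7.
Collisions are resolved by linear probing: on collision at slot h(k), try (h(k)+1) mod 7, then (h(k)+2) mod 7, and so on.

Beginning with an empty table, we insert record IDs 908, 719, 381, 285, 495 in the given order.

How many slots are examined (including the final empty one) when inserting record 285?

3

908 hashes to 5; slot 5 is free → place at 5.
719 hashes to 5; 5 taken → place at 6.
381 hashes to 3; slot 3 is free → place at 3.
285 hashes to 5; 5,6 taken → place at 0.
495 hashes to 5; 5,6,0 taken → place at 1.
Table: [285, 495, _, 381, _, 908, 719]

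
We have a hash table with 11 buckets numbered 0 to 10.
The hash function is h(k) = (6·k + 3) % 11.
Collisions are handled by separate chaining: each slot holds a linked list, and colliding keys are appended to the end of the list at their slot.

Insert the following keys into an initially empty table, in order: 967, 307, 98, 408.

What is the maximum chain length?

967 → bucket 8
307 → bucket 8 (collision)
98 → bucket 8 (collision)
408 → bucket 9
Final buckets:
0: .
1: .
2: .
3: .
4: .
5: .
6: .
7: .
8: 967 -> 307 -> 98
9: 408
10: .

3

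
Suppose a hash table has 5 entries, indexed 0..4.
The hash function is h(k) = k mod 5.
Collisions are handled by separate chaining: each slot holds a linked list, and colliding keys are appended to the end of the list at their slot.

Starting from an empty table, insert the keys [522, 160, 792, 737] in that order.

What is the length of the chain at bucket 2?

3

Insert 522: h=2, bucket 2 empty -> new chain.
Insert 160: h=0, bucket 0 empty -> new chain.
Insert 792: h=2, bucket 2 nonempty -> append to chain.
Insert 737: h=2, bucket 2 nonempty -> append to chain.
Final buckets:
0: 160
1: —
2: 522 -> 792 -> 737
3: —
4: —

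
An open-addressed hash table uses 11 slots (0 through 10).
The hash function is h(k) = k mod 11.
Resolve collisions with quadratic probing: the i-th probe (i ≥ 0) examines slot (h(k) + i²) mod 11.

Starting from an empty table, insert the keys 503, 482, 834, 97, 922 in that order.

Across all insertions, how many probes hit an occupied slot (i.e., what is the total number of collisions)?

Insert 503: h=8, slot 8 empty -> index 8.
Insert 482: h=9, slot 9 empty -> index 9.
Insert 834: h=9, slot 9 occupied -> index 10.
Insert 97: h=9, slots 9,10 occupied -> index 2.
Insert 922: h=9, slots 9,10,2 occupied -> index 7.
Table: [-, -, 97, -, -, -, -, 922, 503, 482, 834]

6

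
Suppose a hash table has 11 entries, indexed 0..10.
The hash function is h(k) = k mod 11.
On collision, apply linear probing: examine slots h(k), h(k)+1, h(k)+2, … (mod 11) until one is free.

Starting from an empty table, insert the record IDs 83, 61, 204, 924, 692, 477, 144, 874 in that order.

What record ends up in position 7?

83: h=6 => slot 6
61: h=6, probe 6,7 => slot 7
204: h=6, probe 6,7,8 => slot 8
924: h=0 => slot 0
692: h=10 => slot 10
477: h=4 => slot 4
144: h=1 => slot 1
874: h=5 => slot 5
Table: [924, 144, —, —, 477, 874, 83, 61, 204, —, 692]

61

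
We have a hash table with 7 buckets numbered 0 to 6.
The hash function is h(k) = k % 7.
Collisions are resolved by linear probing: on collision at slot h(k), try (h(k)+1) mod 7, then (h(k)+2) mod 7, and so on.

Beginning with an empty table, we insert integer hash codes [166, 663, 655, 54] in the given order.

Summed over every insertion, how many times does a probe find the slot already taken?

3

Insert 166: h=5, slot 5 empty -> index 5.
Insert 663: h=5, slot 5 occupied -> index 6.
Insert 655: h=4, slot 4 empty -> index 4.
Insert 54: h=5, slots 5,6 occupied -> index 0.
Table: [54, -, -, -, 655, 166, 663]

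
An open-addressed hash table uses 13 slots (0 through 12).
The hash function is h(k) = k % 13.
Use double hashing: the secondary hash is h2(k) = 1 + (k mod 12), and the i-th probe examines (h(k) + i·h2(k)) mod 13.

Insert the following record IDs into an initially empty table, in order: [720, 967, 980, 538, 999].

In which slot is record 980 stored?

Insert 720: h=5, slot 5 empty → index 5.
Insert 967: h=5, h2=8, slot 5 occupied → index 0.
Insert 980: h=5, h2=9, slot 5 occupied → index 1.
Insert 538: h=5, h2=11, slot 5 occupied → index 3.
Insert 999: h=11, slot 11 empty → index 11.
Table: [967, 980, —, 538, —, 720, —, —, —, —, —, 999, —]

1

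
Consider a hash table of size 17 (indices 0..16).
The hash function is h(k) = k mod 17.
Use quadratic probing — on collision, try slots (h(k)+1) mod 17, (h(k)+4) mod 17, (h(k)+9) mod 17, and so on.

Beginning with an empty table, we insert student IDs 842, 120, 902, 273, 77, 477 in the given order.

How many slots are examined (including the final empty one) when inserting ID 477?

5

Insert 842: h=9, slot 9 empty → index 9.
Insert 120: h=1, slot 1 empty → index 1.
Insert 902: h=1, slot 1 occupied → index 2.
Insert 273: h=1, slots 1,2 occupied → index 5.
Insert 77: h=9, slot 9 occupied → index 10.
Insert 477: h=1, slots 1,2,5,10 occupied → index 0.
Table: [477, 120, 902, -, -, 273, -, -, -, 842, 77, -, -, -, -, -, -]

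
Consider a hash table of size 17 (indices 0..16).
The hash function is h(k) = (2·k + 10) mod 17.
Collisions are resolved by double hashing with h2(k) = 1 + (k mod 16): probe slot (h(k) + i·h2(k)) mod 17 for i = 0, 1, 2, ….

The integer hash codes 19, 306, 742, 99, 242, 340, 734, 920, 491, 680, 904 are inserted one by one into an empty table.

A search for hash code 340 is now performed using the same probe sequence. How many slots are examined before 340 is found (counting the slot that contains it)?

Insert 19: h=14, slot 14 empty -> index 14.
Insert 306: h=10, slot 10 empty -> index 10.
Insert 742: h=15, slot 15 empty -> index 15.
Insert 99: h=4, slot 4 empty -> index 4.
Insert 242: h=1, slot 1 empty -> index 1.
Insert 340: h=10, h2=5, slots 10,15 occupied -> index 3.
Insert 734: h=16, slot 16 empty -> index 16.
Insert 920: h=14, h2=9, slot 14 occupied -> index 6.
Insert 491: h=6, h2=12, slots 6,1 occupied -> index 13.
Insert 680: h=10, h2=9, slot 10 occupied -> index 2.
Insert 904: h=16, h2=9, slot 16 occupied -> index 8.
Table: [∅, 242, 680, 340, 99, ∅, 920, ∅, 904, ∅, 306, ∅, ∅, 491, 19, 742, 734]
Lookup 340: h=10, h2=5, probe 10,15,3 → found at 3.

3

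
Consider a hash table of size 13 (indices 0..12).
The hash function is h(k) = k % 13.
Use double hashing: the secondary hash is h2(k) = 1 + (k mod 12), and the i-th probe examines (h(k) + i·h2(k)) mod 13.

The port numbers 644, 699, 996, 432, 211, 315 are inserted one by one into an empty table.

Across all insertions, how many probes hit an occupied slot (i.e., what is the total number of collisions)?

4

Insert 644: h=7, slot 7 empty -> index 7.
Insert 699: h=10, slot 10 empty -> index 10.
Insert 996: h=8, slot 8 empty -> index 8.
Insert 432: h=3, slot 3 empty -> index 3.
Insert 211: h=3, h2=8, slot 3 occupied -> index 11.
Insert 315: h=3, h2=4, slots 3,7,11 occupied -> index 2.
Table: [-, -, 315, 432, -, -, -, 644, 996, -, 699, 211, -]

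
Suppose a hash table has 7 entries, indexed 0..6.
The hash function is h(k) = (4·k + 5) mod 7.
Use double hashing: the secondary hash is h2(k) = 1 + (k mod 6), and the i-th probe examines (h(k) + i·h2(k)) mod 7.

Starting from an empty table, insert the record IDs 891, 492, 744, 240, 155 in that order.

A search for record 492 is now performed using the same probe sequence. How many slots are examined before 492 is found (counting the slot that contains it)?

2

Insert 891: h=6, slot 6 empty => index 6.
Insert 492: h=6, h2=1, slot 6 occupied => index 0.
Insert 744: h=6, h2=1, slots 6,0 occupied => index 1.
Insert 240: h=6, h2=1, slots 6,0,1 occupied => index 2.
Insert 155: h=2, h2=6, slots 2,1,0,6 occupied => index 5.
Table: [492, 744, 240, —, —, 155, 891]
Lookup 492: h=6, h2=1, probe 6,0 → found at 0.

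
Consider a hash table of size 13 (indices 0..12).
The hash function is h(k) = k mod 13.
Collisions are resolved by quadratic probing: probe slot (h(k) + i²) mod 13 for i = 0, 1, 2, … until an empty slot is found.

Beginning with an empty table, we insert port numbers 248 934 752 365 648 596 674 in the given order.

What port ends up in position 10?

Insert 248: h=1, slot 1 empty => index 1.
Insert 934: h=11, slot 11 empty => index 11.
Insert 752: h=11, slot 11 occupied => index 12.
Insert 365: h=1, slot 1 occupied => index 2.
Insert 648: h=11, slots 11,12,2 occupied => index 7.
Insert 596: h=11, slots 11,12,2,7,1 occupied => index 10.
Insert 674: h=11, slots 11,12,2,7,1,10 occupied => index 8.
Table: [∅, 248, 365, ∅, ∅, ∅, ∅, 648, 674, ∅, 596, 934, 752]

596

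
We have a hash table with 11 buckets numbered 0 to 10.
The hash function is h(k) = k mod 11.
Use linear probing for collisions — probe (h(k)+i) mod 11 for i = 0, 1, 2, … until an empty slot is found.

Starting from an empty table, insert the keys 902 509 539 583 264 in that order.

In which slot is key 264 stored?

4

902: h=0 => slot 0
509: h=3 => slot 3
539: h=0, probe 0,1 => slot 1
583: h=0, probe 0,1,2 => slot 2
264: h=0, probe 0,1,2,3,4 => slot 4
Table: [902, 539, 583, 509, 264, _, _, _, _, _, _]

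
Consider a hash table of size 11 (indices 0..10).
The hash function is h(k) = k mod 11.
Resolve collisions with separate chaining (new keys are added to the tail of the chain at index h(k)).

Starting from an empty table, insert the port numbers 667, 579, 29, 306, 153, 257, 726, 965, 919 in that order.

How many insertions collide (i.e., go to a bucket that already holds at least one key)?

667 -> bucket 7
579 -> bucket 7 (collision)
29 -> bucket 7 (collision)
306 -> bucket 9
153 -> bucket 10
257 -> bucket 4
726 -> bucket 0
965 -> bucket 8
919 -> bucket 6
Final buckets:
0: 726
1: -
2: -
3: -
4: 257
5: -
6: 919
7: 667 -> 579 -> 29
8: 965
9: 306
10: 153

2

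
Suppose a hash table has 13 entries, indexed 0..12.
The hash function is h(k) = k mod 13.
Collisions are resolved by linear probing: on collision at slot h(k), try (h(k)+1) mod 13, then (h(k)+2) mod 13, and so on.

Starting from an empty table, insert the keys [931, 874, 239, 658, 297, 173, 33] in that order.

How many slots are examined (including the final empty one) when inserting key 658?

2

Insert 931: h=8, slot 8 empty => index 8.
Insert 874: h=3, slot 3 empty => index 3.
Insert 239: h=5, slot 5 empty => index 5.
Insert 658: h=8, slot 8 occupied => index 9.
Insert 297: h=11, slot 11 empty => index 11.
Insert 173: h=4, slot 4 empty => index 4.
Insert 33: h=7, slot 7 empty => index 7.
Table: [_, _, _, 874, 173, 239, _, 33, 931, 658, _, 297, _]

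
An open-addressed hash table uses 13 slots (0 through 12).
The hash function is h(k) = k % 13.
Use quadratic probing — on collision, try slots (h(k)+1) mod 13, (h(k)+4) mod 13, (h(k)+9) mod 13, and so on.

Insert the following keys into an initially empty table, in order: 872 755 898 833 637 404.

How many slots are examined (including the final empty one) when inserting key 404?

Insert 872: h=1, slot 1 empty -> index 1.
Insert 755: h=1, slot 1 occupied -> index 2.
Insert 898: h=1, slots 1,2 occupied -> index 5.
Insert 833: h=1, slots 1,2,5 occupied -> index 10.
Insert 637: h=0, slot 0 empty -> index 0.
Insert 404: h=1, slots 1,2,5,10 occupied -> index 4.
Table: [637, 872, 755, _, 404, 898, _, _, _, _, 833, _, _]

5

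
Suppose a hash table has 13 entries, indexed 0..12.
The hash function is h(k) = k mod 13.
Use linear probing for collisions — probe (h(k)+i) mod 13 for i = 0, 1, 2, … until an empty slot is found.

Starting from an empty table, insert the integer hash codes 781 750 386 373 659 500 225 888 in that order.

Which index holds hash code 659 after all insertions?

12

781: h=1 → slot 1
750: h=9 → slot 9
386: h=9, probe 9,10 → slot 10
373: h=9, probe 9,10,11 → slot 11
659: h=9, probe 9,10,11,12 → slot 12
500: h=6 → slot 6
225: h=4 → slot 4
888: h=4, probe 4,5 → slot 5
Table: [-, 781, -, -, 225, 888, 500, -, -, 750, 386, 373, 659]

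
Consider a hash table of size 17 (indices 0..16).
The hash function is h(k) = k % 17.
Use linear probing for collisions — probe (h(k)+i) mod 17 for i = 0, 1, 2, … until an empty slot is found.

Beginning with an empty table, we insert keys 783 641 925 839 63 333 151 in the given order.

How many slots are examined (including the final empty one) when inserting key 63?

2

783: h=1 => slot 1
641: h=12 => slot 12
925: h=7 => slot 7
839: h=6 => slot 6
63: h=12, probe 12,13 => slot 13
333: h=10 => slot 10
151: h=15 => slot 15
Table: [-, 783, -, -, -, -, 839, 925, -, -, 333, -, 641, 63, -, 151, -]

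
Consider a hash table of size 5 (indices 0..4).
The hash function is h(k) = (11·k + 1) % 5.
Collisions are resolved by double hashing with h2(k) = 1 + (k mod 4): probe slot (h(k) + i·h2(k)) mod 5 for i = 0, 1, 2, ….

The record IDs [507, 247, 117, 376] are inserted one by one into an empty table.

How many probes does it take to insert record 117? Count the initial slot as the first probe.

2

507 hashes to 3; slot 3 is free -> place at 3.
247 hashes to 3, h2=4; 3 taken -> place at 2.
117 hashes to 3, h2=2; 3 taken -> place at 0.
376 hashes to 2, h2=1; 2,3 taken -> place at 4.
Table: [117, —, 247, 507, 376]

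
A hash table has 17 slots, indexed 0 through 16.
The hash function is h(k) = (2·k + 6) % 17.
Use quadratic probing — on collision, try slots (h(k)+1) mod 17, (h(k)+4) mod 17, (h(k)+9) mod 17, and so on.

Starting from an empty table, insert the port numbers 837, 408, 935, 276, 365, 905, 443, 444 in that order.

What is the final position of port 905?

1

837: h=14 -> slot 14
408: h=6 -> slot 6
935: h=6, probe 6,7 -> slot 7
276: h=14, probe 14,15 -> slot 15
365: h=5 -> slot 5
905: h=14, probe 14,15,1 -> slot 1
443: h=8 -> slot 8
444: h=10 -> slot 10
Table: [_, 905, _, _, _, 365, 408, 935, 443, _, 444, _, _, _, 837, 276, _]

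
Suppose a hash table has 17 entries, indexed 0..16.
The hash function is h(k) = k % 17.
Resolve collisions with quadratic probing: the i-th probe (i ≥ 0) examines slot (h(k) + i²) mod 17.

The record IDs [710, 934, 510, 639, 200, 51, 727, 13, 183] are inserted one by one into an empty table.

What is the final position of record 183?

Insert 710: h=13, slot 13 empty -> index 13.
Insert 934: h=16, slot 16 empty -> index 16.
Insert 510: h=0, slot 0 empty -> index 0.
Insert 639: h=10, slot 10 empty -> index 10.
Insert 200: h=13, slot 13 occupied -> index 14.
Insert 51: h=0, slot 0 occupied -> index 1.
Insert 727: h=13, slots 13,14,0 occupied -> index 5.
Insert 13: h=13, slots 13,14,0,5 occupied -> index 12.
Insert 183: h=13, slots 13,14,0,5,12 occupied -> index 4.
Table: [510, 51, ∅, ∅, 183, 727, ∅, ∅, ∅, ∅, 639, ∅, 13, 710, 200, ∅, 934]

4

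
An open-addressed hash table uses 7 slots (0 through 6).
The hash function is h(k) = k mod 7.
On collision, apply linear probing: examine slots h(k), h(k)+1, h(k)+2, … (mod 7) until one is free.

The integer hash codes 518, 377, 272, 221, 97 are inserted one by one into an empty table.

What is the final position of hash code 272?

Insert 518: h=0, slot 0 empty → index 0.
Insert 377: h=6, slot 6 empty → index 6.
Insert 272: h=6, slots 6,0 occupied → index 1.
Insert 221: h=4, slot 4 empty → index 4.
Insert 97: h=6, slots 6,0,1 occupied → index 2.
Table: [518, 272, 97, ., 221, ., 377]

1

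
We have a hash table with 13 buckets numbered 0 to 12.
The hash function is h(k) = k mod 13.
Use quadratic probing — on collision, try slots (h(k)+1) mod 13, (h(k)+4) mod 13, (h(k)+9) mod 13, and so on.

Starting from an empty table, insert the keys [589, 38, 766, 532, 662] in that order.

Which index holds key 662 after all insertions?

8

589 hashes to 4; slot 4 is free → place at 4.
38 hashes to 12; slot 12 is free → place at 12.
766 hashes to 12; 12 taken → place at 0.
532 hashes to 12; 12,0 taken → place at 3.
662 hashes to 12; 12,0,3 taken → place at 8.
Table: [766, _, _, 532, 589, _, _, _, 662, _, _, _, 38]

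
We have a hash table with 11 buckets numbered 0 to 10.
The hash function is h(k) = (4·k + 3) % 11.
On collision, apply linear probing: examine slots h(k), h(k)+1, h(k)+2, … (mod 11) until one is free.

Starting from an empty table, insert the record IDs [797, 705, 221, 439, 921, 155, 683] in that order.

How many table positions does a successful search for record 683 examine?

797 hashes to 1; slot 1 is free -> place at 1.
705 hashes to 7; slot 7 is free -> place at 7.
221 hashes to 7; 7 taken -> place at 8.
439 hashes to 10; slot 10 is free -> place at 10.
921 hashes to 2; slot 2 is free -> place at 2.
155 hashes to 7; 7,8 taken -> place at 9.
683 hashes to 7; 7,8,9,10 taken -> place at 0.
Table: [683, 797, 921, _, _, _, _, 705, 221, 155, 439]
Lookup 683: h=7, probe 7,8,9,10,0 → found at 0.

5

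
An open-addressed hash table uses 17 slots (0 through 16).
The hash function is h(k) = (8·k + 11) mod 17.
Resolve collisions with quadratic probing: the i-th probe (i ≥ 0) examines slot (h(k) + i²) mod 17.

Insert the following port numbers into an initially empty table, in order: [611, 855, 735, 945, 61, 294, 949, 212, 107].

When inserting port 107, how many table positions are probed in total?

5

Insert 611: h=3, slot 3 empty -> index 3.
Insert 855: h=0, slot 0 empty -> index 0.
Insert 735: h=9, slot 9 empty -> index 9.
Insert 945: h=6, slot 6 empty -> index 6.
Insert 61: h=6, slot 6 occupied -> index 7.
Insert 294: h=0, slot 0 occupied -> index 1.
Insert 949: h=4, slot 4 empty -> index 4.
Insert 212: h=7, slot 7 occupied -> index 8.
Insert 107: h=0, slots 0,1,4,9 occupied -> index 16.
Table: [855, 294, ∅, 611, 949, ∅, 945, 61, 212, 735, ∅, ∅, ∅, ∅, ∅, ∅, 107]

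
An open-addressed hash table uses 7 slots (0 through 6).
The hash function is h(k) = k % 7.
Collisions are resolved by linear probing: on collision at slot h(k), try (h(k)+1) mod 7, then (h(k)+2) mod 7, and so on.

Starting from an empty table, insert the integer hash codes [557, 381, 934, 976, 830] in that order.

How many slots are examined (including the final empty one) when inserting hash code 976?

4

Insert 557: h=4, slot 4 empty -> index 4.
Insert 381: h=3, slot 3 empty -> index 3.
Insert 934: h=3, slots 3,4 occupied -> index 5.
Insert 976: h=3, slots 3,4,5 occupied -> index 6.
Insert 830: h=4, slots 4,5,6 occupied -> index 0.
Table: [830, ∅, ∅, 381, 557, 934, 976]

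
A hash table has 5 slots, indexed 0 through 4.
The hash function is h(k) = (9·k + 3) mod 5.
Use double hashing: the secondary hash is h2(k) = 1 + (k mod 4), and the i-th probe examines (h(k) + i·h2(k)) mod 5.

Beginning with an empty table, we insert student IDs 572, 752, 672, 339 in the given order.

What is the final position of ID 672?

3

Insert 572: h=1, slot 1 empty → index 1.
Insert 752: h=1, h2=1, slot 1 occupied → index 2.
Insert 672: h=1, h2=1, slots 1,2 occupied → index 3.
Insert 339: h=4, slot 4 empty → index 4.
Table: [∅, 572, 752, 672, 339]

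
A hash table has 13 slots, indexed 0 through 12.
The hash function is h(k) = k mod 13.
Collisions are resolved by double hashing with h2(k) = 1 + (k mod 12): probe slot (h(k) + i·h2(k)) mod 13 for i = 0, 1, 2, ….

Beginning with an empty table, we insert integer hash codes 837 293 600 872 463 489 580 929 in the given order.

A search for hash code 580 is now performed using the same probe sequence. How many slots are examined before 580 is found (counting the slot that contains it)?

2

837: h=5 → slot 5
293: h=7 → slot 7
600: h=2 → slot 2
872: h=1 → slot 1
463: h=8 → slot 8
489: h=8, h2=10, probe 8,5,2,12 → slot 12
580: h=8, h2=5, probe 8,0 → slot 0
929: h=6 → slot 6
Table: [580, 872, 600, ., ., 837, 929, 293, 463, ., ., ., 489]
Lookup 580: h=8, h2=5, probe 8,0 → found at 0.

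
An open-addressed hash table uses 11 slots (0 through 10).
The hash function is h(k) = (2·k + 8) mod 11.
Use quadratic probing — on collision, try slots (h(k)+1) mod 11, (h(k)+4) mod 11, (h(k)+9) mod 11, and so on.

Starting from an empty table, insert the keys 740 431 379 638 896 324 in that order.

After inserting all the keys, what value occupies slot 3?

740

740: h=3 → slot 3
431: h=1 → slot 1
379: h=7 → slot 7
638: h=8 → slot 8
896: h=7, probe 7,8,0 → slot 0
324: h=7, probe 7,8,0,5 → slot 5
Table: [896, 431, _, 740, _, 324, _, 379, 638, _, _]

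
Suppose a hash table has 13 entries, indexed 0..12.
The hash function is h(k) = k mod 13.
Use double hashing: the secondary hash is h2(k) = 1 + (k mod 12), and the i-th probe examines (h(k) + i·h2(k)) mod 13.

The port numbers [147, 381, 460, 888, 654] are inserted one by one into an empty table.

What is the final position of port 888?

6

147 hashes to 4; slot 4 is free -> place at 4.
381 hashes to 4, h2=10; 4 taken -> place at 1.
460 hashes to 5; slot 5 is free -> place at 5.
888 hashes to 4, h2=1; 4,5 taken -> place at 6.
654 hashes to 4, h2=7; 4 taken -> place at 11.
Table: [∅, 381, ∅, ∅, 147, 460, 888, ∅, ∅, ∅, ∅, 654, ∅]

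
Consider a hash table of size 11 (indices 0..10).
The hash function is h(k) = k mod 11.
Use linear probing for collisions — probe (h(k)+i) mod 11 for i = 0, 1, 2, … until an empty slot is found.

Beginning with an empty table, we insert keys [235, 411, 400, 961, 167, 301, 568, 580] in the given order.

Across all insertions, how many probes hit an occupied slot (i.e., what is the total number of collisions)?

14

235 hashes to 4; slot 4 is free -> place at 4.
411 hashes to 4; 4 taken -> place at 5.
400 hashes to 4; 4,5 taken -> place at 6.
961 hashes to 4; 4,5,6 taken -> place at 7.
167 hashes to 2; slot 2 is free -> place at 2.
301 hashes to 4; 4,5,6,7 taken -> place at 8.
568 hashes to 7; 7,8 taken -> place at 9.
580 hashes to 8; 8,9 taken -> place at 10.
Table: [—, —, 167, —, 235, 411, 400, 961, 301, 568, 580]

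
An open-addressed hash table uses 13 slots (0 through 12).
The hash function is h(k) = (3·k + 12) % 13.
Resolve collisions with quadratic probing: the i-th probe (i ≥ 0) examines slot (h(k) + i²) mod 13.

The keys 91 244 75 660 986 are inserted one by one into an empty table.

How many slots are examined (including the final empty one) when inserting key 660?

3

91: h=12 -> slot 12
244: h=3 -> slot 3
75: h=3, probe 3,4 -> slot 4
660: h=3, probe 3,4,7 -> slot 7
986: h=6 -> slot 6
Table: [-, -, -, 244, 75, -, 986, 660, -, -, -, -, 91]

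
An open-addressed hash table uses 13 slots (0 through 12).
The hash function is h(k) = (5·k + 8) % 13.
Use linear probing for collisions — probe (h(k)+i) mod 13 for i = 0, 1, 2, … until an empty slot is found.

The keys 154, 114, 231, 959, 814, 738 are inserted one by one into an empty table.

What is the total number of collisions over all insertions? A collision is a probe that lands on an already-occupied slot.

7

Insert 154: h=11, slot 11 empty -> index 11.
Insert 114: h=6, slot 6 empty -> index 6.
Insert 231: h=6, slot 6 occupied -> index 7.
Insert 959: h=6, slots 6,7 occupied -> index 8.
Insert 814: h=9, slot 9 empty -> index 9.
Insert 738: h=6, slots 6,7,8,9 occupied -> index 10.
Table: [∅, ∅, ∅, ∅, ∅, ∅, 114, 231, 959, 814, 738, 154, ∅]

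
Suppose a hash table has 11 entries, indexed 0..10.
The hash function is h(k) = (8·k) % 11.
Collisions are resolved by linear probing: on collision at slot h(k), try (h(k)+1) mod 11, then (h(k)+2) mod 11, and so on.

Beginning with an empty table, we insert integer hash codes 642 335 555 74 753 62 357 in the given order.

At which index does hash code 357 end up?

2

Insert 642: h=10, slot 10 empty => index 10.
Insert 335: h=7, slot 7 empty => index 7.
Insert 555: h=7, slot 7 occupied => index 8.
Insert 74: h=9, slot 9 empty => index 9.
Insert 753: h=7, slots 7,8,9,10 occupied => index 0.
Insert 62: h=1, slot 1 empty => index 1.
Insert 357: h=7, slots 7,8,9,10,0,1 occupied => index 2.
Table: [753, 62, 357, ., ., ., ., 335, 555, 74, 642]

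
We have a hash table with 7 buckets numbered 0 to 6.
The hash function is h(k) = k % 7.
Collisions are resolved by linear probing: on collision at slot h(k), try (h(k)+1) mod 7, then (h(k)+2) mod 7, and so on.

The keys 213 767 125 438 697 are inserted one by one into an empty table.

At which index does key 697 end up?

213: h=3 -> slot 3
767: h=4 -> slot 4
125: h=6 -> slot 6
438: h=4, probe 4,5 -> slot 5
697: h=4, probe 4,5,6,0 -> slot 0
Table: [697, _, _, 213, 767, 438, 125]

0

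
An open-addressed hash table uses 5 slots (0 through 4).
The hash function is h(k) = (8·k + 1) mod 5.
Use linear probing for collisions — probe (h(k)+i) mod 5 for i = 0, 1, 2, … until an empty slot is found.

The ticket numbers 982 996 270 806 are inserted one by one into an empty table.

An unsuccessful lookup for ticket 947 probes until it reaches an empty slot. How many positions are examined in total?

982: h=2 -> slot 2
996: h=4 -> slot 4
270: h=1 -> slot 1
806: h=4, probe 4,0 -> slot 0
Table: [806, 270, 982, ., 996]
Lookup 947: h=2, probe 2,3 → slot 3 empty, not found.

2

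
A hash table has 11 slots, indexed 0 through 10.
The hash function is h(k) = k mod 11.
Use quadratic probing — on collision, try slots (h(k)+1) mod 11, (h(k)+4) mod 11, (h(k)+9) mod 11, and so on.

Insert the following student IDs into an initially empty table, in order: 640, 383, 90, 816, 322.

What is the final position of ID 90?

640 hashes to 2; slot 2 is free => place at 2.
383 hashes to 9; slot 9 is free => place at 9.
90 hashes to 2; 2 taken => place at 3.
816 hashes to 2; 2,3 taken => place at 6.
322 hashes to 3; 3 taken => place at 4.
Table: [-, -, 640, 90, 322, -, 816, -, -, 383, -]

3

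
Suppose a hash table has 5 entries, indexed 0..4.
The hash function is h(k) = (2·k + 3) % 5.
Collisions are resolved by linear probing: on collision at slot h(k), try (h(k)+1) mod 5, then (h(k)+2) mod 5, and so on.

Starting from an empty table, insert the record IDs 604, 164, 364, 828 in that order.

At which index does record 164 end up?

604: h=1 → slot 1
164: h=1, probe 1,2 → slot 2
364: h=1, probe 1,2,3 → slot 3
828: h=4 → slot 4
Table: [_, 604, 164, 364, 828]

2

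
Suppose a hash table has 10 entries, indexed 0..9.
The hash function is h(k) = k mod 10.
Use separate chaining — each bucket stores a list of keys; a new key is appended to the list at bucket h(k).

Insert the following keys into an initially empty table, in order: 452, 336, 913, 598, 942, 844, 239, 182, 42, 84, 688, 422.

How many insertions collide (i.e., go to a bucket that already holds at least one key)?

6

Insert 452: h=2, bucket 2 empty -> new chain.
Insert 336: h=6, bucket 6 empty -> new chain.
Insert 913: h=3, bucket 3 empty -> new chain.
Insert 598: h=8, bucket 8 empty -> new chain.
Insert 942: h=2, bucket 2 nonempty -> append to chain.
Insert 844: h=4, bucket 4 empty -> new chain.
Insert 239: h=9, bucket 9 empty -> new chain.
Insert 182: h=2, bucket 2 nonempty -> append to chain.
Insert 42: h=2, bucket 2 nonempty -> append to chain.
Insert 84: h=4, bucket 4 nonempty -> append to chain.
Insert 688: h=8, bucket 8 nonempty -> append to chain.
Insert 422: h=2, bucket 2 nonempty -> append to chain.
Final buckets:
0: ∅
1: ∅
2: 452 -> 942 -> 182 -> 42 -> 422
3: 913
4: 844 -> 84
5: ∅
6: 336
7: ∅
8: 598 -> 688
9: 239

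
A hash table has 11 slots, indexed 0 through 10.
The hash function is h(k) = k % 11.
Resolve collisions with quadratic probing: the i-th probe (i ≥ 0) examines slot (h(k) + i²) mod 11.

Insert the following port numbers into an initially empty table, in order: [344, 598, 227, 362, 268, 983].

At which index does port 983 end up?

8

344: h=3 -> slot 3
598: h=4 -> slot 4
227: h=7 -> slot 7
362: h=10 -> slot 10
268: h=4, probe 4,5 -> slot 5
983: h=4, probe 4,5,8 -> slot 8
Table: [., ., ., 344, 598, 268, ., 227, 983, ., 362]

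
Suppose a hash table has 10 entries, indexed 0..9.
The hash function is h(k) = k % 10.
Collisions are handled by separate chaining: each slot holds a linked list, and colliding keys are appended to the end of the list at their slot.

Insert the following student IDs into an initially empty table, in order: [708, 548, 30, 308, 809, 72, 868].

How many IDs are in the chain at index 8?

4

Insert 708: h=8, bucket 8 empty -> new chain.
Insert 548: h=8, bucket 8 nonempty -> append to chain.
Insert 30: h=0, bucket 0 empty -> new chain.
Insert 308: h=8, bucket 8 nonempty -> append to chain.
Insert 809: h=9, bucket 9 empty -> new chain.
Insert 72: h=2, bucket 2 empty -> new chain.
Insert 868: h=8, bucket 8 nonempty -> append to chain.
Final buckets:
0: 30
1: -
2: 72
3: -
4: -
5: -
6: -
7: -
8: 708 -> 548 -> 308 -> 868
9: 809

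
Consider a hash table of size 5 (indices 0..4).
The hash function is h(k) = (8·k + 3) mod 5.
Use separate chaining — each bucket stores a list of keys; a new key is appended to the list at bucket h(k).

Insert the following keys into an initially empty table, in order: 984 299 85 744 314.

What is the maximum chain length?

4

Insert 984: h=0, bucket 0 empty -> new chain.
Insert 299: h=0, bucket 0 nonempty -> append to chain.
Insert 85: h=3, bucket 3 empty -> new chain.
Insert 744: h=0, bucket 0 nonempty -> append to chain.
Insert 314: h=0, bucket 0 nonempty -> append to chain.
Final buckets:
0: 984 -> 299 -> 744 -> 314
1: _
2: _
3: 85
4: _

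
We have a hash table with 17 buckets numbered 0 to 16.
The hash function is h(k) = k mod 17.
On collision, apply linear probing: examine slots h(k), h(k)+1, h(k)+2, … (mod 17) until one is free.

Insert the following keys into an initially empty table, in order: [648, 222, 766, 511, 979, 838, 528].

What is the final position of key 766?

3

Insert 648: h=2, slot 2 empty -> index 2.
Insert 222: h=1, slot 1 empty -> index 1.
Insert 766: h=1, slots 1,2 occupied -> index 3.
Insert 511: h=1, slots 1,2,3 occupied -> index 4.
Insert 979: h=10, slot 10 empty -> index 10.
Insert 838: h=5, slot 5 empty -> index 5.
Insert 528: h=1, slots 1,2,3,4,5 occupied -> index 6.
Table: [∅, 222, 648, 766, 511, 838, 528, ∅, ∅, ∅, 979, ∅, ∅, ∅, ∅, ∅, ∅]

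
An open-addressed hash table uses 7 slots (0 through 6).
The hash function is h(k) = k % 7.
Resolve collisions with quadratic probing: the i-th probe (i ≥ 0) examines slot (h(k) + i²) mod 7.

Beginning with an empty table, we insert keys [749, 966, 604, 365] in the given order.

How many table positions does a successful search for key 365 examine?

3

749: h=0 → slot 0
966: h=0, probe 0,1 → slot 1
604: h=2 → slot 2
365: h=1, probe 1,2,5 → slot 5
Table: [749, 966, 604, _, _, 365, _]
Lookup 365: h=1, probe 1,2,5 → found at 5.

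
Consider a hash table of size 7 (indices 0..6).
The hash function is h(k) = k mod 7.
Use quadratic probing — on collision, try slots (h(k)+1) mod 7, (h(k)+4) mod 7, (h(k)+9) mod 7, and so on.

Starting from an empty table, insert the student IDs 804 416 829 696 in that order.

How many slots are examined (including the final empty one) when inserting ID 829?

804: h=6 => slot 6
416: h=3 => slot 3
829: h=3, probe 3,4 => slot 4
696: h=3, probe 3,4,0 => slot 0
Table: [696, —, —, 416, 829, —, 804]

2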